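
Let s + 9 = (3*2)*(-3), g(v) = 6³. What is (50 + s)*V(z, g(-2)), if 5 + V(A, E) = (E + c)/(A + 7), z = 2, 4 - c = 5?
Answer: 3910/9 ≈ 434.44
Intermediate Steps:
c = -1 (c = 4 - 1*5 = 4 - 5 = -1)
g(v) = 216
s = -27 (s = -9 + (3*2)*(-3) = -9 + 6*(-3) = -9 - 18 = -27)
V(A, E) = -5 + (-1 + E)/(7 + A) (V(A, E) = -5 + (E - 1)/(A + 7) = -5 + (-1 + E)/(7 + A))
(50 + s)*V(z, g(-2)) = (50 - 27)*((-36 + 216 - 5*2)/(7 + 2)) = 23*((-36 + 216 - 10)/9) = 23*((⅑)*170) = 23*(170/9) = 3910/9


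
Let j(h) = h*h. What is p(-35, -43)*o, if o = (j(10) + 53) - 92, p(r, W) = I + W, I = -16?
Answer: -3599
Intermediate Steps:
j(h) = h²
p(r, W) = -16 + W
o = 61 (o = (10² + 53) - 92 = (100 + 53) - 92 = 153 - 92 = 61)
p(-35, -43)*o = (-16 - 43)*61 = -59*61 = -3599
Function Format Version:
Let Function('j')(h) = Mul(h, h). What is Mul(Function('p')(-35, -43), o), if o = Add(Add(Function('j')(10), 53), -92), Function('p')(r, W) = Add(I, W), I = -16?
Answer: -3599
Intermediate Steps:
Function('j')(h) = Pow(h, 2)
Function('p')(r, W) = Add(-16, W)
o = 61 (o = Add(Add(Pow(10, 2), 53), -92) = Add(Add(100, 53), -92) = Add(153, -92) = 61)
Mul(Function('p')(-35, -43), o) = Mul(Add(-16, -43), 61) = Mul(-59, 61) = -3599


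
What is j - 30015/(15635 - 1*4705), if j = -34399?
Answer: -75202217/2186 ≈ -34402.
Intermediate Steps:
j - 30015/(15635 - 1*4705) = -34399 - 30015/(15635 - 1*4705) = -34399 - 30015/(15635 - 4705) = -34399 - 30015/10930 = -34399 - 1*6003/2186 = -34399 - 6003/2186 = -75202217/2186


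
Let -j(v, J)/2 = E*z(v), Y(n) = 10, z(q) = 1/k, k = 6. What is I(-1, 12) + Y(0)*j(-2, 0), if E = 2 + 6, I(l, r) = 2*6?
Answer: -44/3 ≈ -14.667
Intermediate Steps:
z(q) = ⅙ (z(q) = 1/6 = ⅙)
I(l, r) = 12
E = 8
j(v, J) = -8/3 (j(v, J) = -16/6 = -2*4/3 = -8/3)
I(-1, 12) + Y(0)*j(-2, 0) = 12 + 10*(-8/3) = 12 - 80/3 = -44/3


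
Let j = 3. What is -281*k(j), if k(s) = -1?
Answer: 281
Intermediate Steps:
-281*k(j) = -281*(-1) = 281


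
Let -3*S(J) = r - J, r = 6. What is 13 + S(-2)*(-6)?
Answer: 29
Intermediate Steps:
S(J) = -2 + J/3 (S(J) = -(6 - J)/3 = -2 + J/3)
13 + S(-2)*(-6) = 13 + (-2 + (1/3)*(-2))*(-6) = 13 + (-2 - 2/3)*(-6) = 13 - 8/3*(-6) = 13 + 16 = 29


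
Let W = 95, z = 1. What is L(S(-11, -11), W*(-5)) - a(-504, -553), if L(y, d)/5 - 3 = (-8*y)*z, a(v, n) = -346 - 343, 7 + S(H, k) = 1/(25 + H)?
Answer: 6868/7 ≈ 981.14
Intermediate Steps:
S(H, k) = -7 + 1/(25 + H)
a(v, n) = -689
L(y, d) = 15 - 40*y (L(y, d) = 15 + 5*(-8*y*1) = 15 + 5*(-8*y) = 15 - 40*y)
L(S(-11, -11), W*(-5)) - a(-504, -553) = (15 - 40*(-174 - 7*(-11))/(25 - 11)) - 1*(-689) = (15 - 40*(-174 + 77)/14) + 689 = (15 - 20*(-97)/7) + 689 = (15 - 40*(-97/14)) + 689 = (15 + 1940/7) + 689 = 2045/7 + 689 = 6868/7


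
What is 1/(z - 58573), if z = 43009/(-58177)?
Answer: -58177/3407644430 ≈ -1.7072e-5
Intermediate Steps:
z = -43009/58177 (z = 43009*(-1/58177) = -43009/58177 ≈ -0.73928)
1/(z - 58573) = 1/(-43009/58177 - 58573) = 1/(-3407644430/58177) = -58177/3407644430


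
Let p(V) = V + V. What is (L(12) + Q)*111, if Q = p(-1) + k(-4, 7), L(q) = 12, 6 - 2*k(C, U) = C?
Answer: 1665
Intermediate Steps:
p(V) = 2*V
k(C, U) = 3 - C/2
Q = 3 (Q = 2*(-1) + (3 - ½*(-4)) = -2 + (3 + 2) = -2 + 5 = 3)
(L(12) + Q)*111 = (12 + 3)*111 = 15*111 = 1665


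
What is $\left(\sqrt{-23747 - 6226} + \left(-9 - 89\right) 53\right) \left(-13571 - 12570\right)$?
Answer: $135776354 - 26141 i \sqrt{29973} \approx 1.3578 \cdot 10^{8} - 4.5257 \cdot 10^{6} i$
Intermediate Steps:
$\left(\sqrt{-23747 - 6226} + \left(-9 - 89\right) 53\right) \left(-13571 - 12570\right) = \left(\sqrt{-29973} - 5194\right) \left(-13571 - 12570\right) = \left(i \sqrt{29973} - 5194\right) \left(-13571 - 12570\right) = \left(-5194 + i \sqrt{29973}\right) \left(-26141\right) = 135776354 - 26141 i \sqrt{29973}$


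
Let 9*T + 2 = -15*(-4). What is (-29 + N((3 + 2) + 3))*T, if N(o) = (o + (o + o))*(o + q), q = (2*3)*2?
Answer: 26158/9 ≈ 2906.4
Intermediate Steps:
T = 58/9 (T = -2/9 + (-15*(-4))/9 = -2/9 + (1/9)*60 = -2/9 + 20/3 = 58/9 ≈ 6.4444)
q = 12 (q = 6*2 = 12)
N(o) = 3*o*(12 + o) (N(o) = (o + (o + o))*(o + 12) = (o + 2*o)*(12 + o) = (3*o)*(12 + o) = 3*o*(12 + o))
(-29 + N((3 + 2) + 3))*T = (-29 + 3*((3 + 2) + 3)*(12 + ((3 + 2) + 3)))*(58/9) = (-29 + 3*(5 + 3)*(12 + (5 + 3)))*(58/9) = (-29 + 3*8*(12 + 8))*(58/9) = (-29 + 3*8*20)*(58/9) = (-29 + 480)*(58/9) = 451*(58/9) = 26158/9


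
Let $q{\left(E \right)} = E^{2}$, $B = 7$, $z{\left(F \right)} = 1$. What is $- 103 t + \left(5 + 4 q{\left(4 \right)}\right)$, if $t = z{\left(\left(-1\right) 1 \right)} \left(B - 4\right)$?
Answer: $-240$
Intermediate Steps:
$t = 3$ ($t = 1 \left(7 - 4\right) = 1 \cdot 3 = 3$)
$- 103 t + \left(5 + 4 q{\left(4 \right)}\right) = \left(-103\right) 3 + \left(5 + 4 \cdot 4^{2}\right) = -309 + \left(5 + 4 \cdot 16\right) = -309 + \left(5 + 64\right) = -309 + 69 = -240$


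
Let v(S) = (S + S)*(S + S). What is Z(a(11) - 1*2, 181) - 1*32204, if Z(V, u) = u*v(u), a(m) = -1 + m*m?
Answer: 23686760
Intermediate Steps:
a(m) = -1 + m²
v(S) = 4*S² (v(S) = (2*S)*(2*S) = 4*S²)
Z(V, u) = 4*u³ (Z(V, u) = u*(4*u²) = 4*u³)
Z(a(11) - 1*2, 181) - 1*32204 = 4*181³ - 1*32204 = 4*5929741 - 32204 = 23718964 - 32204 = 23686760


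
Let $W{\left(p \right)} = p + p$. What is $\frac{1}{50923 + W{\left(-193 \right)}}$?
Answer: $\frac{1}{50537} \approx 1.9787 \cdot 10^{-5}$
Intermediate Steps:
$W{\left(p \right)} = 2 p$
$\frac{1}{50923 + W{\left(-193 \right)}} = \frac{1}{50923 + 2 \left(-193\right)} = \frac{1}{50923 - 386} = \frac{1}{50537}$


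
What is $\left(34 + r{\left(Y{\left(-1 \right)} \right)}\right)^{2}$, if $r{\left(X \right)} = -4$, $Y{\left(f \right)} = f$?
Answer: $900$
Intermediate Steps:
$\left(34 + r{\left(Y{\left(-1 \right)} \right)}\right)^{2} = \left(34 - 4\right)^{2} = 30^{2} = 900$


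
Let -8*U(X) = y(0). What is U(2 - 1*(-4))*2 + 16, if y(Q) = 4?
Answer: 15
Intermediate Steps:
U(X) = -1/2 (U(X) = -1/8*4 = -1/2)
U(2 - 1*(-4))*2 + 16 = -1/2*2 + 16 = -1 + 16 = 15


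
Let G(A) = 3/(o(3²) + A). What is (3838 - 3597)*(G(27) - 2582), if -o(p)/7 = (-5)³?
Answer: -561279601/902 ≈ -6.2226e+5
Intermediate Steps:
o(p) = 875 (o(p) = -7*(-5)³ = -7*(-125) = 875)
G(A) = 3/(875 + A)
(3838 - 3597)*(G(27) - 2582) = (3838 - 3597)*(3/(875 + 27) - 2582) = 241*(3/902 - 2582) = 241*(-2328961/902) = -561279601/902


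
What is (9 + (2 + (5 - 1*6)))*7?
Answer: 70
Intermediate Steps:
(9 + (2 + (5 - 1*6)))*7 = (9 + (2 + (5 - 6)))*7 = (9 + (2 - 1))*7 = (9 + 1)*7 = 10*7 = 70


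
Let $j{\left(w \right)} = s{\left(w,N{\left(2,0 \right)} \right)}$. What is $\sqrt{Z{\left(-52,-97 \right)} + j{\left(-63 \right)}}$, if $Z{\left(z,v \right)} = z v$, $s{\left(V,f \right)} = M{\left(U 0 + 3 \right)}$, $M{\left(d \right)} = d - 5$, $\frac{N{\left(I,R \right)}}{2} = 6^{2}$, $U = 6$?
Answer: $\sqrt{5042} \approx 71.007$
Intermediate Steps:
$N{\left(I,R \right)} = 72$ ($N{\left(I,R \right)} = 2 \cdot 6^{2} = 2 \cdot 36 = 72$)
$M{\left(d \right)} = -5 + d$
$s{\left(V,f \right)} = -2$ ($s{\left(V,f \right)} = -5 + \left(6 \cdot 0 + 3\right) = -5 + \left(0 + 3\right) = -5 + 3 = -2$)
$Z{\left(z,v \right)} = v z$
$j{\left(w \right)} = -2$
$\sqrt{Z{\left(-52,-97 \right)} + j{\left(-63 \right)}} = \sqrt{\left(-97\right) \left(-52\right) - 2} = \sqrt{5044 - 2} = \sqrt{5042}$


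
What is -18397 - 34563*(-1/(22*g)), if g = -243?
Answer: -32794975/1782 ≈ -18403.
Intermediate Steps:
-18397 - 34563*(-1/(22*g)) = -18397 - 34563/((-243*(-22))) = -18397 - 34563/5346 = -18397 - 34563*1/5346 = -18397 - 11521/1782 = -32794975/1782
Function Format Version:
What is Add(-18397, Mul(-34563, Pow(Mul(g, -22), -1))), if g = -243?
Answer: Rational(-32794975, 1782) ≈ -18403.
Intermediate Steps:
Add(-18397, Mul(-34563, Pow(Mul(g, -22), -1))) = Add(-18397, Mul(-34563, Pow(Mul(-243, -22), -1))) = Add(-18397, Mul(-34563, Pow(5346, -1))) = Add(-18397, Mul(-34563, Rational(1, 5346))) = Add(-18397, Rational(-11521, 1782)) = Rational(-32794975, 1782)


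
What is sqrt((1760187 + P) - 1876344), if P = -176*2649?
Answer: 3*I*sqrt(64709) ≈ 763.14*I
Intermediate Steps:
P = -466224
sqrt((1760187 + P) - 1876344) = sqrt((1760187 - 466224) - 1876344) = sqrt(1293963 - 1876344) = sqrt(-582381) = 3*I*sqrt(64709)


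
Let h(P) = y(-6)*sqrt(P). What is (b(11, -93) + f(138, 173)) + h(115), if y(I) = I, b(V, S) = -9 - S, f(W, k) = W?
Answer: 222 - 6*sqrt(115) ≈ 157.66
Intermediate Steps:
h(P) = -6*sqrt(P)
(b(11, -93) + f(138, 173)) + h(115) = ((-9 - 1*(-93)) + 138) - 6*sqrt(115) = ((-9 + 93) + 138) - 6*sqrt(115) = (84 + 138) - 6*sqrt(115) = 222 - 6*sqrt(115)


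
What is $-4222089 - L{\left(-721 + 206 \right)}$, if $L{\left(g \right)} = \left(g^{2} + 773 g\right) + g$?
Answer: $-4088704$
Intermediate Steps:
$L{\left(g \right)} = g^{2} + 774 g$
$-4222089 - L{\left(-721 + 206 \right)} = -4222089 - \left(-721 + 206\right) \left(774 + \left(-721 + 206\right)\right) = -4222089 - - 515 \left(774 - 515\right) = -4222089 - \left(-515\right) 259 = -4222089 - -133385 = -4222089 + 133385 = -4088704$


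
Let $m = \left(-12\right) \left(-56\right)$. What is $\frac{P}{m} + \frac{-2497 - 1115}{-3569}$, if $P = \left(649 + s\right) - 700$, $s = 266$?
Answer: $\frac{74293}{55776} \approx 1.332$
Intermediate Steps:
$m = 672$
$P = 215$ ($P = \left(649 + 266\right) - 700 = 915 - 700 = 215$)
$\frac{P}{m} + \frac{-2497 - 1115}{-3569} = \frac{215}{672} + \frac{-2497 - 1115}{-3569} = 215 \cdot \frac{1}{672} + \left(-2497 - 1115\right) \left(- \frac{1}{3569}\right) = \frac{215}{672} - - \frac{84}{83} = \frac{215}{672} + \frac{84}{83} = \frac{74293}{55776}$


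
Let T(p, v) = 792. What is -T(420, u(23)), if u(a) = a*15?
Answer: -792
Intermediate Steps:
u(a) = 15*a
-T(420, u(23)) = -1*792 = -792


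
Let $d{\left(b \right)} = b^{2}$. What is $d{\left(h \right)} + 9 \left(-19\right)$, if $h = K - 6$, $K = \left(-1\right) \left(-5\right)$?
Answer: $-170$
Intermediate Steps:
$K = 5$
$h = -1$ ($h = 5 - 6 = -1$)
$d{\left(h \right)} + 9 \left(-19\right) = \left(-1\right)^{2} + 9 \left(-19\right) = 1 - 171 = -170$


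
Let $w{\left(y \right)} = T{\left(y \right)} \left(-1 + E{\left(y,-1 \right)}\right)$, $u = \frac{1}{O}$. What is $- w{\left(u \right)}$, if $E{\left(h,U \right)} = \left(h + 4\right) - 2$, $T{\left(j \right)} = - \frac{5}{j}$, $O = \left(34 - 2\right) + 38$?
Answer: $355$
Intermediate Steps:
$O = 70$ ($O = 32 + 38 = 70$)
$E{\left(h,U \right)} = 2 + h$ ($E{\left(h,U \right)} = \left(4 + h\right) - 2 = 2 + h$)
$u = \frac{1}{70} \approx 0.014286$
$w{\left(y \right)} = - \frac{5 \left(1 + y\right)}{y}$ ($w{\left(y \right)} = - \frac{5}{y} \left(-1 + \left(2 + y\right)\right) = - \frac{5}{y} \left(1 + y\right) = - \frac{5 \left(1 + y\right)}{y}$)
$- w{\left(u \right)} = - (-5 - 5 \frac{1}{\frac{1}{70}}) = - (-5 - 350) = \left(-1\right) \left(-355\right) = 355$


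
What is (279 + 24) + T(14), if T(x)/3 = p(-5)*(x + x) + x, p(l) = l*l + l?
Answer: 2025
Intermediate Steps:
p(l) = l + l**2 (p(l) = l**2 + l = l + l**2)
T(x) = 123*x (T(x) = 3*((-5*(1 - 5))*(x + x) + x) = 3*((-5*(-4))*(2*x) + x) = 3*(20*(2*x) + x) = 3*(40*x + x) = 3*(41*x) = 123*x)
(279 + 24) + T(14) = (279 + 24) + 123*14 = 303 + 1722 = 2025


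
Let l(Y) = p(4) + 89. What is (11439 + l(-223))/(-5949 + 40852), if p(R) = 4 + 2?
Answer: 11534/34903 ≈ 0.33046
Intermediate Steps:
p(R) = 6
l(Y) = 95 (l(Y) = 6 + 89 = 95)
(11439 + l(-223))/(-5949 + 40852) = (11439 + 95)/(-5949 + 40852) = 11534/34903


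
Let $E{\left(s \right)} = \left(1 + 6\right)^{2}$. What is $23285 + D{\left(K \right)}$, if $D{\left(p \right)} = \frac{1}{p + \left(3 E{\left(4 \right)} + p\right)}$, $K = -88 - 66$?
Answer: $\frac{3748884}{161} \approx 23285.0$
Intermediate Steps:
$K = -154$ ($K = -88 - 66 = -154$)
$E{\left(s \right)} = 49$ ($E{\left(s \right)} = 7^{2} = 49$)
$D{\left(p \right)} = \frac{1}{147 + 2 p}$ ($D{\left(p \right)} = \frac{1}{p + \left(3 \cdot 49 + p\right)} = \frac{1}{p + \left(147 + p\right)} = \frac{1}{147 + 2 p}$)
$23285 + D{\left(K \right)} = 23285 + \frac{1}{147 + 2 \left(-154\right)} = 23285 + \frac{1}{147 - 308} = 23285 + \frac{1}{-161} = 23285 - \frac{1}{161} = \frac{3748884}{161}$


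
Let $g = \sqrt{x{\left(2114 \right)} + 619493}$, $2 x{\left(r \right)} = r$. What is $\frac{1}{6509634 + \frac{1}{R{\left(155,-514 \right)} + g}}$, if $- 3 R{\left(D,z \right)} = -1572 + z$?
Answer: $\frac{99135617938}{645336588637285191} - \frac{5 \sqrt{2758}}{1936009765911855573} \approx 1.5362 \cdot 10^{-7}$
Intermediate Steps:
$x{\left(r \right)} = \frac{r}{2}$
$g = 15 \sqrt{2758}$ ($g = \sqrt{\frac{1}{2} \cdot 2114 + 619493} = \sqrt{1057 + 619493} = \sqrt{620550} = 15 \sqrt{2758} \approx 787.75$)
$R{\left(D,z \right)} = 524 - \frac{z}{3}$ ($R{\left(D,z \right)} = - \frac{-1572 + z}{3} = 524 - \frac{z}{3}$)
$\frac{1}{6509634 + \frac{1}{R{\left(155,-514 \right)} + g}} = \frac{1}{6509634 + \frac{1}{\left(524 - - \frac{514}{3}\right) + 15 \sqrt{2758}}} = \frac{1}{6509634 + \frac{1}{\left(524 + \frac{514}{3}\right) + 15 \sqrt{2758}}} = \frac{1}{6509634 + \frac{1}{\frac{2086}{3} + 15 \sqrt{2758}}}$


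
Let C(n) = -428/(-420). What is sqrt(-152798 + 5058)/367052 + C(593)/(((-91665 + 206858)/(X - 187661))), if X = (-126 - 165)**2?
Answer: -2203772/2419053 + I*sqrt(36935)/183526 ≈ -0.91101 + 0.0010472*I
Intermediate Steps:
X = 84681 (X = (-291)**2 = 84681)
C(n) = 107/105 (C(n) = -428*(-1/420) = 107/105)
sqrt(-152798 + 5058)/367052 + C(593)/(((-91665 + 206858)/(X - 187661))) = sqrt(-152798 + 5058)/367052 + 107/(105*(((-91665 + 206858)/(84681 - 187661)))) = sqrt(-147740)*(1/367052) + 107/(105*((115193/(-102980)))) = (2*I*sqrt(36935))*(1/367052) + 107/(105*((115193*(-1/102980)))) = I*sqrt(36935)/183526 + 107/(105*(-115193/102980)) = I*sqrt(36935)/183526 + (107/105)*(-102980/115193) = I*sqrt(36935)/183526 - 2203772/2419053 = -2203772/2419053 + I*sqrt(36935)/183526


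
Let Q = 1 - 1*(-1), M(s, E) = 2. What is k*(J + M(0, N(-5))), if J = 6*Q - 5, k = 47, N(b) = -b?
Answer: 423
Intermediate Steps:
Q = 2 (Q = 1 + 1 = 2)
J = 7 (J = 6*2 - 5 = 12 - 5 = 7)
k*(J + M(0, N(-5))) = 47*(7 + 2) = 47*9 = 423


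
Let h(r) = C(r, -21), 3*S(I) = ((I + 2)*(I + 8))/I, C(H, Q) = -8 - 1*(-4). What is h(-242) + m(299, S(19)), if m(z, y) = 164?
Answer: 160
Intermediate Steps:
C(H, Q) = -4 (C(H, Q) = -8 + 4 = -4)
S(I) = (2 + I)*(8 + I)/(3*I) (S(I) = (((I + 2)*(I + 8))/I)/3 = (((2 + I)*(8 + I))/I)/3 = ((2 + I)*(8 + I)/I)/3 = (2 + I)*(8 + I)/(3*I))
h(r) = -4
h(-242) + m(299, S(19)) = -4 + 164 = 160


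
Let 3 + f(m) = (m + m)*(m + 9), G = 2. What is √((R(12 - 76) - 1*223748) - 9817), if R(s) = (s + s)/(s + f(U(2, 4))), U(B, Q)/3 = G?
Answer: I*√2982405949/113 ≈ 483.29*I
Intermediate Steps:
U(B, Q) = 6 (U(B, Q) = 3*2 = 6)
f(m) = -3 + 2*m*(9 + m) (f(m) = -3 + (m + m)*(m + 9) = -3 + (2*m)*(9 + m) = -3 + 2*m*(9 + m))
R(s) = 2*s/(177 + s) (R(s) = (s + s)/(s + (-3 + 2*6² + 18*6)) = (2*s)/(s + (-3 + 2*36 + 108)) = (2*s)/(s + (-3 + 72 + 108)) = (2*s)/(s + 177) = (2*s)/(177 + s) = 2*s/(177 + s))
√((R(12 - 76) - 1*223748) - 9817) = √((2*(12 - 76)/(177 + (12 - 76)) - 1*223748) - 9817) = √((2*(-64)/(177 - 64) - 223748) - 9817) = √((2*(-64)/113 - 223748) - 9817) = √((2*(-64)*(1/113) - 223748) - 9817) = √((-128/113 - 223748) - 9817) = √(-25283652/113 - 9817) = √(-26392973/113) = I*√2982405949/113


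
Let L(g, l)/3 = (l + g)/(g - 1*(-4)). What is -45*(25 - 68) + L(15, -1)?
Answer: 36807/19 ≈ 1937.2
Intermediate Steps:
L(g, l) = 3*(g + l)/(4 + g) (L(g, l) = 3*((l + g)/(g - 1*(-4))) = 3*((g + l)/(g + 4)) = 3*((g + l)/(4 + g)) = 3*(g + l)/(4 + g))
-45*(25 - 68) + L(15, -1) = -45*(25 - 68) + 3*(15 - 1)/(4 + 15) = -45*(-43) + 3*14/19 = 1935 + 3*(1/19)*14 = 1935 + 42/19 = 36807/19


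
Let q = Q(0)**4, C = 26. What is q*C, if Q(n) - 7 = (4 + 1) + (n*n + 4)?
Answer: 1703936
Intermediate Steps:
Q(n) = 16 + n**2 (Q(n) = 7 + ((4 + 1) + (n*n + 4)) = 7 + (5 + (n**2 + 4)) = 7 + (5 + (4 + n**2)) = 7 + (9 + n**2) = 16 + n**2)
q = 65536 (q = (16 + 0**2)**4 = (16 + 0)**4 = 16**4 = 65536)
q*C = 65536*26 = 1703936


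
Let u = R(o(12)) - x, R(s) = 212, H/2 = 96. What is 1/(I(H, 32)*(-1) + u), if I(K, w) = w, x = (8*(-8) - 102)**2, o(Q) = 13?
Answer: -1/27376 ≈ -3.6528e-5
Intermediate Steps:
H = 192 (H = 2*96 = 192)
x = 27556 (x = (-64 - 102)**2 = (-166)**2 = 27556)
u = -27344 (u = 212 - 1*27556 = 212 - 27556 = -27344)
1/(I(H, 32)*(-1) + u) = 1/(32*(-1) - 27344) = 1/(-32 - 27344) = 1/(-27376) = -1/27376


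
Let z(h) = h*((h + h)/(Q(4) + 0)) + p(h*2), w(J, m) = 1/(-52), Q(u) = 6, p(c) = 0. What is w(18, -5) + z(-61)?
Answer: 193489/156 ≈ 1240.3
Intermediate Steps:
w(J, m) = -1/52
z(h) = h²/3 (z(h) = h*((h + h)/(6 + 0)) + 0 = h*((2*h)/6) + 0 = h*((2*h)*(⅙)) + 0 = h*(h/3) + 0 = h²/3 + 0 = h²/3)
w(18, -5) + z(-61) = -1/52 + (⅓)*(-61)² = -1/52 + (⅓)*3721 = -1/52 + 3721/3 = 193489/156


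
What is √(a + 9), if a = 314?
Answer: √323 ≈ 17.972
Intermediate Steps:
√(a + 9) = √(314 + 9) = √323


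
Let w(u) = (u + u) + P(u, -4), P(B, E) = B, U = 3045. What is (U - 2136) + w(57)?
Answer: 1080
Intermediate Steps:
w(u) = 3*u (w(u) = (u + u) + u = 2*u + u = 3*u)
(U - 2136) + w(57) = (3045 - 2136) + 3*57 = 909 + 171 = 1080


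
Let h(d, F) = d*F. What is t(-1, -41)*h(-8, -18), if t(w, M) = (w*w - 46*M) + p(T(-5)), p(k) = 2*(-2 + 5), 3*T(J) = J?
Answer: 272592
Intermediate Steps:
T(J) = J/3
p(k) = 6 (p(k) = 2*3 = 6)
t(w, M) = 6 + w² - 46*M (t(w, M) = (w*w - 46*M) + 6 = (w² - 46*M) + 6 = 6 + w² - 46*M)
h(d, F) = F*d
t(-1, -41)*h(-8, -18) = (6 + (-1)² - 46*(-41))*(-18*(-8)) = (6 + 1 + 1886)*144 = 1893*144 = 272592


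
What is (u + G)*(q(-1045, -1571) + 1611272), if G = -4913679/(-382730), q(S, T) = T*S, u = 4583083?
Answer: 5705991258272138123/382730 ≈ 1.4909e+13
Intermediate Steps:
q(S, T) = S*T
G = 4913679/382730 (G = -4913679*(-1/382730) = 4913679/382730 ≈ 12.839)
(u + G)*(q(-1045, -1571) + 1611272) = (4583083 + 4913679/382730)*(-1045*(-1571) + 1611272) = 1754088270269*(1641695 + 1611272)/382730 = (1754088270269/382730)*3252967 = 5705991258272138123/382730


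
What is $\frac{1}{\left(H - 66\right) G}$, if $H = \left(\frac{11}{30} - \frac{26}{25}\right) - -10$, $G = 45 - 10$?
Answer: $- \frac{30}{59507} \approx -0.00050414$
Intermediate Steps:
$G = 35$ ($G = 45 - 10 = 35$)
$H = \frac{1399}{150}$ ($H = \left(11 \cdot \frac{1}{30} - \frac{26}{25}\right) + 10 = \left(\frac{11}{30} - \frac{26}{25}\right) + 10 = - \frac{101}{150} + 10 = \frac{1399}{150} \approx 9.3267$)
$\frac{1}{\left(H - 66\right) G} = \frac{1}{\left(\frac{1399}{150} - 66\right) 35} = \frac{1}{\left(- \frac{8501}{150}\right) 35} = \frac{1}{- \frac{59507}{30}} = - \frac{30}{59507}$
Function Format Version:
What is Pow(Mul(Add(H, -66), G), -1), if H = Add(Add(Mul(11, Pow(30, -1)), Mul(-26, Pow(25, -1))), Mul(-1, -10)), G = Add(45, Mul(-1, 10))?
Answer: Rational(-30, 59507) ≈ -0.00050414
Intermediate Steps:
G = 35 (G = Add(45, -10) = 35)
H = Rational(1399, 150) (H = Add(Add(Mul(11, Rational(1, 30)), Mul(-26, Rational(1, 25))), 10) = Add(Add(Rational(11, 30), Rational(-26, 25)), 10) = Add(Rational(-101, 150), 10) = Rational(1399, 150) ≈ 9.3267)
Pow(Mul(Add(H, -66), G), -1) = Pow(Mul(Add(Rational(1399, 150), -66), 35), -1) = Pow(Mul(Rational(-8501, 150), 35), -1) = Pow(Rational(-59507, 30), -1) = Rational(-30, 59507)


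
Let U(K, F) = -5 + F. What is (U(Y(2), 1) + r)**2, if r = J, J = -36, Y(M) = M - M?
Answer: 1600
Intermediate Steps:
Y(M) = 0
r = -36
(U(Y(2), 1) + r)**2 = ((-5 + 1) - 36)**2 = (-4 - 36)**2 = (-40)**2 = 1600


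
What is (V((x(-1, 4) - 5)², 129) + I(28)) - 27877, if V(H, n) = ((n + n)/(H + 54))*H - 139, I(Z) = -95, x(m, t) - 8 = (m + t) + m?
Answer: -2214319/79 ≈ -28029.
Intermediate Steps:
x(m, t) = 8 + t + 2*m (x(m, t) = 8 + ((m + t) + m) = 8 + (t + 2*m) = 8 + t + 2*m)
V(H, n) = -139 + 2*H*n/(54 + H) (V(H, n) = ((2*n)/(54 + H))*H - 139 = (2*n/(54 + H))*H - 139 = 2*H*n/(54 + H) - 139 = -139 + 2*H*n/(54 + H))
(V((x(-1, 4) - 5)², 129) + I(28)) - 27877 = ((-7506 - 139*((8 + 4 + 2*(-1)) - 5)² + 2*((8 + 4 + 2*(-1)) - 5)²*129)/(54 + ((8 + 4 + 2*(-1)) - 5)²) - 95) - 27877 = ((-7506 - 139*((8 + 4 - 2) - 5)² + 2*((8 + 4 - 2) - 5)²*129)/(54 + ((8 + 4 - 2) - 5)²) - 95) - 27877 = ((-7506 - 139*(10 - 5)² + 2*(10 - 5)²*129)/(54 + (10 - 5)²) - 95) - 27877 = ((-7506 - 139*5² + 2*5²*129)/(54 + 5²) - 95) - 27877 = ((-7506 - 139*25 + 2*25*129)/(54 + 25) - 95) - 27877 = ((-7506 - 3475 + 6450)/79 - 95) - 27877 = ((1/79)*(-4531) - 95) - 27877 = (-4531/79 - 95) - 27877 = -12036/79 - 27877 = -2214319/79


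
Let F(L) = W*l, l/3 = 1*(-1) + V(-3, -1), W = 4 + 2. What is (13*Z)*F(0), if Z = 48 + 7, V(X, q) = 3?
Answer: 25740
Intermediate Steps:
W = 6
l = 6 (l = 3*(1*(-1) + 3) = 3*(-1 + 3) = 3*2 = 6)
Z = 55
F(L) = 36 (F(L) = 6*6 = 36)
(13*Z)*F(0) = (13*55)*36 = 715*36 = 25740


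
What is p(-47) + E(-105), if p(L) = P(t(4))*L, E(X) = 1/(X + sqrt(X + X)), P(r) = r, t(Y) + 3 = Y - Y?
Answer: 15086/107 - I*sqrt(210)/11235 ≈ 140.99 - 0.0012898*I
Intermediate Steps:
t(Y) = -3 (t(Y) = -3 + (Y - Y) = -3 + 0 = -3)
E(X) = 1/(X + sqrt(2)*sqrt(X)) (E(X) = 1/(X + sqrt(2*X)) = 1/(X + sqrt(2)*sqrt(X)))
p(L) = -3*L
p(-47) + E(-105) = -3*(-47) + 1/(-105 + sqrt(2)*sqrt(-105)) = 141 + 1/(-105 + sqrt(2)*(I*sqrt(105))) = 141 + 1/(-105 + I*sqrt(210))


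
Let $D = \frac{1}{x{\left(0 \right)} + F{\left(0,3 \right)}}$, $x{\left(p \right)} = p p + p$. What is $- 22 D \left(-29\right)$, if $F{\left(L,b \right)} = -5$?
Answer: $- \frac{638}{5} \approx -127.6$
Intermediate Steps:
$x{\left(p \right)} = p + p^{2}$ ($x{\left(p \right)} = p^{2} + p = p + p^{2}$)
$D = - \frac{1}{5}$ ($D = \frac{1}{0 \left(1 + 0\right) - 5} = \frac{1}{0 \cdot 1 - 5} = \frac{1}{0 - 5} = \frac{1}{-5} = - \frac{1}{5} \approx -0.2$)
$- 22 D \left(-29\right) = \left(-22\right) \left(- \frac{1}{5}\right) \left(-29\right) = \frac{22}{5} \left(-29\right) = - \frac{638}{5}$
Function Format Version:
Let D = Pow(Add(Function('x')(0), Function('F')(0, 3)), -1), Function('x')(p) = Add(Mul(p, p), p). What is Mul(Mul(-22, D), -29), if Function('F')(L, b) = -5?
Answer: Rational(-638, 5) ≈ -127.60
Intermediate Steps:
Function('x')(p) = Add(p, Pow(p, 2)) (Function('x')(p) = Add(Pow(p, 2), p) = Add(p, Pow(p, 2)))
D = Rational(-1, 5) (D = Pow(Add(Mul(0, Add(1, 0)), -5), -1) = Pow(Add(Mul(0, 1), -5), -1) = Pow(Add(0, -5), -1) = Pow(-5, -1) = Rational(-1, 5) ≈ -0.20000)
Mul(Mul(-22, D), -29) = Mul(Mul(-22, Rational(-1, 5)), -29) = Mul(Rational(22, 5), -29) = Rational(-638, 5)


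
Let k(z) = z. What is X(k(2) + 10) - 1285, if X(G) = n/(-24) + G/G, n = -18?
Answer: -5133/4 ≈ -1283.3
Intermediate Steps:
X(G) = 7/4 (X(G) = -18/(-24) + G/G = -18*(-1/24) + 1 = ¾ + 1 = 7/4)
X(k(2) + 10) - 1285 = 7/4 - 1285 = -5133/4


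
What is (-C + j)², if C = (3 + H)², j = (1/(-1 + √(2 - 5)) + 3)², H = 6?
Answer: (41700*√3 + 48179*I)/(8*(I + √3)) ≈ 5415.0 + 350.69*I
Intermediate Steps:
j = (3 + 1/(-1 + I*√3))² (j = (1/(-1 + √(-3)) + 3)² = (1/(-1 + I*√3) + 3)² = (3 + 1/(-1 + I*√3))² ≈ 7.375 - 2.3816*I)
C = 81 (C = (3 + 6)² = 9² = 81)
(-C + j)² = (-1*81 + (6*√3 - 23*I/2)/(√3 - I))² = (-81 + (6*√3 - 23*I/2)/(√3 - I))²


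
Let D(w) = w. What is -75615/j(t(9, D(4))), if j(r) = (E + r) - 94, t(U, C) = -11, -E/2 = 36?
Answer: 25205/59 ≈ 427.20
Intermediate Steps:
E = -72 (E = -2*36 = -72)
j(r) = -166 + r (j(r) = (-72 + r) - 94 = -166 + r)
-75615/j(t(9, D(4))) = -75615/(-166 - 11) = -75615/(-177) = -75615*(-1/177) = 25205/59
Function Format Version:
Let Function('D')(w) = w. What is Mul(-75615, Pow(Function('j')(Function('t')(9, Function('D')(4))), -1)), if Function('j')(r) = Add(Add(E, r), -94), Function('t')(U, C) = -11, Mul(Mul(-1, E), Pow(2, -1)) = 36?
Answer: Rational(25205, 59) ≈ 427.20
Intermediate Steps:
E = -72 (E = Mul(-2, 36) = -72)
Function('j')(r) = Add(-166, r) (Function('j')(r) = Add(Add(-72, r), -94) = Add(-166, r))
Mul(-75615, Pow(Function('j')(Function('t')(9, Function('D')(4))), -1)) = Mul(-75615, Pow(Add(-166, -11), -1)) = Mul(-75615, Pow(-177, -1)) = Mul(-75615, Rational(-1, 177)) = Rational(25205, 59)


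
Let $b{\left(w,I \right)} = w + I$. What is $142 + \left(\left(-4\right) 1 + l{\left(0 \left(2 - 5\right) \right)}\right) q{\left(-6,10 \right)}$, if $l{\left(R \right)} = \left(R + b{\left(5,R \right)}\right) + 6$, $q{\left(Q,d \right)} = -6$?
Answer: $100$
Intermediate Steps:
$b{\left(w,I \right)} = I + w$
$l{\left(R \right)} = 11 + 2 R$ ($l{\left(R \right)} = \left(R + \left(R + 5\right)\right) + 6 = \left(R + \left(5 + R\right)\right) + 6 = \left(5 + 2 R\right) + 6 = 11 + 2 R$)
$142 + \left(\left(-4\right) 1 + l{\left(0 \left(2 - 5\right) \right)}\right) q{\left(-6,10 \right)} = 142 + \left(\left(-4\right) 1 + \left(11 + 2 \cdot 0 \left(2 - 5\right)\right)\right) \left(-6\right) = 142 + \left(-4 + \left(11 + 2 \cdot 0 \left(-3\right)\right)\right) \left(-6\right) = 142 + \left(-4 + \left(11 + 2 \cdot 0\right)\right) \left(-6\right) = 142 + \left(-4 + \left(11 + 0\right)\right) \left(-6\right) = 142 + \left(-4 + 11\right) \left(-6\right) = 142 + 7 \left(-6\right) = 142 - 42 = 100$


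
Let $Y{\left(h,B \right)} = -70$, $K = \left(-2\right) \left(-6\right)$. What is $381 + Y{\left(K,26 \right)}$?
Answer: $311$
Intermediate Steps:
$K = 12$
$381 + Y{\left(K,26 \right)} = 381 - 70 = 311$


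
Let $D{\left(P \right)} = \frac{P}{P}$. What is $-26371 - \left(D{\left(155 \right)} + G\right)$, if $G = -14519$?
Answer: $-11853$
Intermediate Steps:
$D{\left(P \right)} = 1$
$-26371 - \left(D{\left(155 \right)} + G\right) = -26371 - \left(1 - 14519\right) = -26371 - -14518 = -26371 + 14518 = -11853$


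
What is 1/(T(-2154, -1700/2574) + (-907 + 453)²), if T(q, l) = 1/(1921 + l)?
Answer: 2471477/509410954619 ≈ 4.8516e-6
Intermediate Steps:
1/(T(-2154, -1700/2574) + (-907 + 453)²) = 1/(1/(1921 - 1700/2574) + (-907 + 453)²) = 1/(1/(1921 - 1700*1/2574) + (-454)²) = 1/(1/(1921 - 850/1287) + 206116) = 1/(1/(2471477/1287) + 206116) = 1/(1287/2471477 + 206116) = 1/(509410954619/2471477) = 2471477/509410954619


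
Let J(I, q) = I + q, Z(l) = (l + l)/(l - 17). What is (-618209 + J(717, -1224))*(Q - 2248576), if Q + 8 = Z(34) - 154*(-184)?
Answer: 1373700486704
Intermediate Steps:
Z(l) = 2*l/(-17 + l) (Z(l) = (2*l)/(-17 + l) = 2*l/(-17 + l))
Q = 28332 (Q = -8 + (2*34/(-17 + 34) - 154*(-184)) = -8 + (2*34/17 + 28336) = -8 + (2*34*(1/17) + 28336) = -8 + (4 + 28336) = -8 + 28340 = 28332)
(-618209 + J(717, -1224))*(Q - 2248576) = (-618209 + (717 - 1224))*(28332 - 2248576) = (-618209 - 507)*(-2220244) = -618716*(-2220244) = 1373700486704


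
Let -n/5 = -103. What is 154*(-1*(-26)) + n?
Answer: 4519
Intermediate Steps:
n = 515 (n = -5*(-103) = 515)
154*(-1*(-26)) + n = 154*(-1*(-26)) + 515 = 154*26 + 515 = 4004 + 515 = 4519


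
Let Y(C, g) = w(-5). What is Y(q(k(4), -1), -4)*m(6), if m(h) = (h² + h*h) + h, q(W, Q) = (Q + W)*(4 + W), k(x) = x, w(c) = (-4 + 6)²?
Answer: 312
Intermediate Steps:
w(c) = 4 (w(c) = 2² = 4)
q(W, Q) = (4 + W)*(Q + W)
m(h) = h + 2*h² (m(h) = (h² + h²) + h = 2*h² + h = h + 2*h²)
Y(C, g) = 4
Y(q(k(4), -1), -4)*m(6) = 4*(6*(1 + 2*6)) = 4*(6*(1 + 12)) = 4*(6*13) = 4*78 = 312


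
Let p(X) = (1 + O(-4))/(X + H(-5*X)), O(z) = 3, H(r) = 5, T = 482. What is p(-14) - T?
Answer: -4342/9 ≈ -482.44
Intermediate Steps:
p(X) = 4/(5 + X) (p(X) = (1 + 3)/(X + 5) = 4/(5 + X))
p(-14) - T = 4/(5 - 14) - 1*482 = 4/(-9) - 482 = 4*(-1/9) - 482 = -4/9 - 482 = -4342/9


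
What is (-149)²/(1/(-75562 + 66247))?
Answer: -206802315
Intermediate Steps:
(-149)²/(1/(-75562 + 66247)) = 22201/(1/(-9315)) = 22201/(-1/9315) = 22201*(-9315) = -206802315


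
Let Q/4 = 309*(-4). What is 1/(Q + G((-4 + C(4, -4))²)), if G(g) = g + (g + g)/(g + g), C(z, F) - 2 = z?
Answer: -1/4939 ≈ -0.00020247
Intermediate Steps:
C(z, F) = 2 + z
G(g) = 1 + g (G(g) = g + (2*g)/((2*g)) = g + (2*g)*(1/(2*g)) = g + 1 = 1 + g)
Q = -4944 (Q = 4*(309*(-4)) = 4*(-1236) = -4944)
1/(Q + G((-4 + C(4, -4))²)) = 1/(-4944 + (1 + (-4 + (2 + 4))²)) = 1/(-4944 + (1 + (-4 + 6)²)) = 1/(-4944 + (1 + 2²)) = 1/(-4944 + (1 + 4)) = 1/(-4944 + 5) = 1/(-4939) = -1/4939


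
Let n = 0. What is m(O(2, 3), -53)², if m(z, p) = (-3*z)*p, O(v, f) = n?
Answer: 0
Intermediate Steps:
O(v, f) = 0
m(z, p) = -3*p*z
m(O(2, 3), -53)² = (-3*(-53)*0)² = 0² = 0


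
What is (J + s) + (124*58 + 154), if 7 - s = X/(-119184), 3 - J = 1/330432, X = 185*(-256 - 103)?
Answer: 6034866094193/820462656 ≈ 7355.4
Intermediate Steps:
X = -66415 (X = 185*(-359) = -66415)
J = 991295/330432 (J = 3 - 1/330432 = 991295/330432 ≈ 3.0000)
s = 767873/119184 (s = 7 - (-66415)/(-119184) = 7 - (-66415)*(-1)/119184 = 7 - 1*66415/119184 = 7 - 66415/119184 = 767873/119184 ≈ 6.4427)
(J + s) + (124*58 + 154) = (991295/330432 + 767873/119184) + (124*58 + 154) = 7747423217/820462656 + (7192 + 154) = 7747423217/820462656 + 7346 = 6034866094193/820462656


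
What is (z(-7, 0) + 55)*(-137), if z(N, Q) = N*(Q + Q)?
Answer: -7535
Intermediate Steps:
z(N, Q) = 2*N*Q (z(N, Q) = N*(2*Q) = 2*N*Q)
(z(-7, 0) + 55)*(-137) = (2*(-7)*0 + 55)*(-137) = (0 + 55)*(-137) = 55*(-137) = -7535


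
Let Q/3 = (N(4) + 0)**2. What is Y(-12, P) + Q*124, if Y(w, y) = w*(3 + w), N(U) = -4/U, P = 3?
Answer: 480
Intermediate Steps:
Q = 3 (Q = 3*(-4/4 + 0)**2 = 3*(-4*1/4 + 0)**2 = 3*(-1 + 0)**2 = 3*(-1)**2 = 3*1 = 3)
Y(-12, P) + Q*124 = -12*(3 - 12) + 3*124 = -12*(-9) + 372 = 108 + 372 = 480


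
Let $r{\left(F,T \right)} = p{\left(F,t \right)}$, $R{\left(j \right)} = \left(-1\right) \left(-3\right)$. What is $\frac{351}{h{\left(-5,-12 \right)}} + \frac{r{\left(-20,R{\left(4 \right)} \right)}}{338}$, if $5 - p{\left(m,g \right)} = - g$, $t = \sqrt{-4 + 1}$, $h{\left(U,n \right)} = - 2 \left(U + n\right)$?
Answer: $\frac{29702}{2873} + \frac{i \sqrt{3}}{338} \approx 10.338 + 0.0051244 i$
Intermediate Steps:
$h{\left(U,n \right)} = - 2 U - 2 n$
$R{\left(j \right)} = 3$
$t = i \sqrt{3}$ ($t = \sqrt{-3} = i \sqrt{3} \approx 1.732 i$)
$p{\left(m,g \right)} = 5 + g$ ($p{\left(m,g \right)} = 5 - - g = 5 + g$)
$r{\left(F,T \right)} = 5 + i \sqrt{3}$
$\frac{351}{h{\left(-5,-12 \right)}} + \frac{r{\left(-20,R{\left(4 \right)} \right)}}{338} = \frac{351}{\left(-2\right) \left(-5\right) - -24} + \frac{5 + i \sqrt{3}}{338} = \frac{351}{10 + 24} + \left(5 + i \sqrt{3}\right) \frac{1}{338} = \frac{351}{34} + \left(\frac{5}{338} + \frac{i \sqrt{3}}{338}\right) = \frac{29702}{2873} + \frac{i \sqrt{3}}{338}$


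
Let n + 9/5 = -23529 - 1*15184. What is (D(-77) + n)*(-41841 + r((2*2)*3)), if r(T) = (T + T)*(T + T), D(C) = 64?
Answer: 1594925262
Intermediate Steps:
r(T) = 4*T² (r(T) = (2*T)*(2*T) = 4*T²)
n = -193574/5 (n = -9/5 + (-23529 - 1*15184) = -9/5 + (-23529 - 15184) = -9/5 - 38713 = -193574/5 ≈ -38715.)
(D(-77) + n)*(-41841 + r((2*2)*3)) = (64 - 193574/5)*(-41841 + 4*((2*2)*3)²) = -193254*(-41841 + 4*(4*3)²)/5 = -193254*(-41841 + 4*12²)/5 = -193254*(-41841 + 4*144)/5 = -193254*(-41841 + 576)/5 = -193254/5*(-41265) = 1594925262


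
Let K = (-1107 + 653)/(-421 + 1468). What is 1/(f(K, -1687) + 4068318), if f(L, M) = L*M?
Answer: 1047/4260294844 ≈ 2.4576e-7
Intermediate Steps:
K = -454/1047 ≈ -0.43362
1/(f(K, -1687) + 4068318) = 1/(-454/1047*(-1687) + 4068318) = 1/(765898/1047 + 4068318) = 1/(4260294844/1047) = 1047/4260294844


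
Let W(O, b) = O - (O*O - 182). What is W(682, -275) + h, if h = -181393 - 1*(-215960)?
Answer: -429693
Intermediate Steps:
W(O, b) = 182 + O - O² (W(O, b) = O - (O² - 182) = O - (-182 + O²) = O + (182 - O²) = 182 + O - O²)
h = 34567 (h = -181393 + 215960 = 34567)
W(682, -275) + h = (182 + 682 - 1*682²) + 34567 = (182 + 682 - 1*465124) + 34567 = (182 + 682 - 465124) + 34567 = -464260 + 34567 = -429693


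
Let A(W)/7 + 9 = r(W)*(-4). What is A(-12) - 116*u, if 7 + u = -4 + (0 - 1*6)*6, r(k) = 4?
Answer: 5277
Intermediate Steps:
u = -47 (u = -7 + (-4 + (0 - 1*6)*6) = -7 + (-4 + (0 - 6)*6) = -7 + (-4 - 6*6) = -7 + (-4 - 36) = -7 - 40 = -47)
A(W) = -175 (A(W) = -63 + 7*(4*(-4)) = -63 + 7*(-16) = -63 - 112 = -175)
A(-12) - 116*u = -175 - 116*(-47) = -175 + 5452 = 5277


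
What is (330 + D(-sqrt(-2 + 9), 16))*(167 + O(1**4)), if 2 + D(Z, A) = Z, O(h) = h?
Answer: 55104 - 168*sqrt(7) ≈ 54660.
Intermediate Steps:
D(Z, A) = -2 + Z
(330 + D(-sqrt(-2 + 9), 16))*(167 + O(1**4)) = (330 + (-2 - sqrt(-2 + 9)))*(167 + 1**4) = (330 + (-2 - sqrt(7)))*(167 + 1) = (328 - sqrt(7))*168 = 55104 - 168*sqrt(7)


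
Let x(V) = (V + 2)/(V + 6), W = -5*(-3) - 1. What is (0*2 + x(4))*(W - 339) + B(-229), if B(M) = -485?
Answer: -680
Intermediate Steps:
W = 14 (W = 15 - 1 = 14)
x(V) = (2 + V)/(6 + V)
(0*2 + x(4))*(W - 339) + B(-229) = (0*2 + (2 + 4)/(6 + 4))*(14 - 339) - 485 = (0 + 6/10)*(-325) - 485 = (0 + (⅒)*6)*(-325) - 485 = (0 + ⅗)*(-325) - 485 = (⅗)*(-325) - 485 = -195 - 485 = -680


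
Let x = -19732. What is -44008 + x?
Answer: -63740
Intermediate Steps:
-44008 + x = -44008 - 19732 = -63740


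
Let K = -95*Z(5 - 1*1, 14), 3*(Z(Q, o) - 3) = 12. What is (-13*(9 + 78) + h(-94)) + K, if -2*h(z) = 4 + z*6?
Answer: -1516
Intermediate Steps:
Z(Q, o) = 7 (Z(Q, o) = 3 + (⅓)*12 = 3 + 4 = 7)
K = -665 (K = -95*7 = -665)
h(z) = -2 - 3*z (h(z) = -(4 + z*6)/2 = -(4 + 6*z)/2 = -2 - 3*z)
(-13*(9 + 78) + h(-94)) + K = (-13*(9 + 78) + (-2 - 3*(-94))) - 665 = (-13*87 + (-2 + 282)) - 665 = (-1131 + 280) - 665 = -851 - 665 = -1516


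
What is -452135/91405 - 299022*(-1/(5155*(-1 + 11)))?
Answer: 402454666/471192775 ≈ 0.85412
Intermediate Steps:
-452135/91405 - 299022*(-1/(5155*(-1 + 11))) = -452135*1/91405 - 299022/((-5155*10)) = -90427/18281 - 299022/(-51550) = -90427/18281 - 299022*(-1/51550) = -90427/18281 + 149511/25775 = 402454666/471192775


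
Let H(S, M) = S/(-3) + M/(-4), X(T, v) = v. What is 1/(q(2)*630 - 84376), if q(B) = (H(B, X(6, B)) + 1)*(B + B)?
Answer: -1/84796 ≈ -1.1793e-5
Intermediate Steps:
H(S, M) = -S/3 - M/4 (H(S, M) = S*(-⅓) + M*(-¼) = -S/3 - M/4)
q(B) = 2*B*(1 - 7*B/12) (q(B) = ((-B/3 - B/4) + 1)*(B + B) = (-7*B/12 + 1)*(2*B) = (1 - 7*B/12)*(2*B) = 2*B*(1 - 7*B/12))
1/(q(2)*630 - 84376) = 1/(((⅙)*2*(12 - 7*2))*630 - 84376) = 1/(((⅙)*2*(12 - 14))*630 - 84376) = 1/(((⅙)*2*(-2))*630 - 84376) = 1/(-⅔*630 - 84376) = 1/(-420 - 84376) = 1/(-84796) = -1/84796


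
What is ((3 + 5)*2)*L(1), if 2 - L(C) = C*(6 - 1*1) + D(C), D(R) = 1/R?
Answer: -64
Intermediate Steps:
L(C) = 2 - 1/C - 5*C (L(C) = 2 - (C*(6 - 1*1) + 1/C) = 2 - (C*(6 - 1) + 1/C) = 2 - (C*5 + 1/C) = 2 - (5*C + 1/C) = 2 - (1/C + 5*C) = 2 + (-1/C - 5*C) = 2 - 1/C - 5*C)
((3 + 5)*2)*L(1) = ((3 + 5)*2)*(2 - 1/1 - 5*1) = (8*2)*(2 - 1*1 - 5) = 16*(2 - 1 - 5) = 16*(-4) = -64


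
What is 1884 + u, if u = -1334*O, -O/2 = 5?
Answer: 15224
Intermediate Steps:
O = -10 (O = -2*5 = -10)
u = 13340 (u = -1334*(-10) = 13340)
1884 + u = 1884 + 13340 = 15224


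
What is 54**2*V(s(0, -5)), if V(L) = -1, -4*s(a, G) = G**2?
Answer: -2916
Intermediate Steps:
s(a, G) = -G**2/4
54**2*V(s(0, -5)) = 54**2*(-1) = 2916*(-1) = -2916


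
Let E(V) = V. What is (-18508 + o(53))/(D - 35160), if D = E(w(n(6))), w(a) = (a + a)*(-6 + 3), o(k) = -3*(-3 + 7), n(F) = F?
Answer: 4630/8799 ≈ 0.52620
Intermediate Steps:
o(k) = -12 (o(k) = -3*4 = -12)
w(a) = -6*a (w(a) = (2*a)*(-3) = -6*a)
D = -36 (D = -6*6 = -36)
(-18508 + o(53))/(D - 35160) = (-18508 - 12)/(-36 - 35160) = -18520/(-35196) = -18520*(-1/35196) = 4630/8799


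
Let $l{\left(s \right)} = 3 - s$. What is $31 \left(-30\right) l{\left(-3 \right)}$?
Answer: $-5580$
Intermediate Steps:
$31 \left(-30\right) l{\left(-3 \right)} = 31 \left(-30\right) \left(3 - -3\right) = - 930 \left(3 + 3\right) = \left(-930\right) 6 = -5580$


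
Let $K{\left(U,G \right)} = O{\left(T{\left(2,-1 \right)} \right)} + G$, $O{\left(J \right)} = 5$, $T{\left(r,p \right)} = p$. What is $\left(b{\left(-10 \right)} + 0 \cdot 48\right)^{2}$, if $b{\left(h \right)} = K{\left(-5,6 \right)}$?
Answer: $121$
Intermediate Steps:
$K{\left(U,G \right)} = 5 + G$
$b{\left(h \right)} = 11$ ($b{\left(h \right)} = 5 + 6 = 11$)
$\left(b{\left(-10 \right)} + 0 \cdot 48\right)^{2} = \left(11 + 0 \cdot 48\right)^{2} = \left(11 + 0\right)^{2} = 11^{2} = 121$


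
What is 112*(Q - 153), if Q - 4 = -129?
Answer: -31136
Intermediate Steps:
Q = -125 (Q = 4 - 129 = -125)
112*(Q - 153) = 112*(-125 - 153) = 112*(-278) = -31136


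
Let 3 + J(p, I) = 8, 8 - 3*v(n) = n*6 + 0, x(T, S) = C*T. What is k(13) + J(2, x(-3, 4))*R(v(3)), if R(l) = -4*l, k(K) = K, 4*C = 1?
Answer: 239/3 ≈ 79.667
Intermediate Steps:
C = 1/4 (C = (1/4)*1 = 1/4 ≈ 0.25000)
x(T, S) = T/4
v(n) = 8/3 - 2*n (v(n) = 8/3 - (n*6 + 0)/3 = 8/3 - (6*n + 0)/3 = 8/3 - 2*n)
J(p, I) = 5 (J(p, I) = -3 + 8 = 5)
k(13) + J(2, x(-3, 4))*R(v(3)) = 13 + 5*(-4*(8/3 - 2*3)) = 13 + 5*(-4*(8/3 - 6)) = 13 + 5*(-4*(-10/3)) = 13 + 5*(40/3) = 13 + 200/3 = 239/3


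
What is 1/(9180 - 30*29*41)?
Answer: -1/26490 ≈ -3.7750e-5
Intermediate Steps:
1/(9180 - 30*29*41) = 1/(9180 - 870*41) = 1/(9180 - 35670) = 1/(-26490) = -1/26490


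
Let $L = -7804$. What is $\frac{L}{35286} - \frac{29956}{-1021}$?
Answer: $\frac{524529766}{18013503} \approx 29.119$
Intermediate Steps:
$\frac{L}{35286} - \frac{29956}{-1021} = - \frac{7804}{35286} - \frac{29956}{-1021} = \left(-7804\right) \frac{1}{35286} - - \frac{29956}{1021} = - \frac{3902}{17643} + \frac{29956}{1021} = \frac{524529766}{18013503}$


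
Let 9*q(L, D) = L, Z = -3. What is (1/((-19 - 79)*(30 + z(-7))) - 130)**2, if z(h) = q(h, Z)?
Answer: 11226714695641/664299076 ≈ 16900.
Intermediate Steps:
q(L, D) = L/9
z(h) = h/9
(1/((-19 - 79)*(30 + z(-7))) - 130)**2 = (1/((-19 - 79)*(30 + (1/9)*(-7))) - 130)**2 = (1/(-98*(30 - 7/9)) - 130)**2 = (1/(-98*263/9) - 130)**2 = (1/(-25774/9) - 130)**2 = (-9/25774 - 130)**2 = (-3350629/25774)**2 = 11226714695641/664299076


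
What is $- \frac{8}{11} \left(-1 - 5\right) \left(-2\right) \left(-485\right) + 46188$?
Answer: $\frac{554628}{11} \approx 50421.0$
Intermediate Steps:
$- \frac{8}{11} \left(-1 - 5\right) \left(-2\right) \left(-485\right) + 46188 = \left(-8\right) \frac{1}{11} \left(\left(-6\right) \left(-2\right)\right) \left(-485\right) + 46188 = \left(- \frac{8}{11}\right) 12 \left(-485\right) + 46188 = \left(- \frac{96}{11}\right) \left(-485\right) + 46188 = \frac{46560}{11} + 46188 = \frac{554628}{11}$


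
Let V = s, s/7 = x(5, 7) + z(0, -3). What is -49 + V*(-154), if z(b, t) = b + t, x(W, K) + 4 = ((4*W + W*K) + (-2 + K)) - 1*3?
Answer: -53949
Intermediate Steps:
x(W, K) = -9 + K + 4*W + K*W (x(W, K) = -4 + (((4*W + W*K) + (-2 + K)) - 1*3) = -4 + (((4*W + K*W) + (-2 + K)) - 3) = -4 + ((-2 + K + 4*W + K*W) - 3) = -4 + (-5 + K + 4*W + K*W) = -9 + K + 4*W + K*W)
s = 350 (s = 7*((-9 + 7 + 4*5 + 7*5) + (0 - 3)) = 7*((-9 + 7 + 20 + 35) - 3) = 7*(53 - 3) = 7*50 = 350)
V = 350
-49 + V*(-154) = -49 + 350*(-154) = -49 - 53900 = -53949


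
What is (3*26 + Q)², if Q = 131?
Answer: 43681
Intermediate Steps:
(3*26 + Q)² = (3*26 + 131)² = (78 + 131)² = 209² = 43681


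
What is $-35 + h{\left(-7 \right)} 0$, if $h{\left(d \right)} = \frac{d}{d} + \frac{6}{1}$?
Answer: $-35$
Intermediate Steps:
$h{\left(d \right)} = 7$ ($h{\left(d \right)} = 1 + 6 \cdot 1 = 1 + 6 = 7$)
$-35 + h{\left(-7 \right)} 0 = -35 + 7 \cdot 0 = -35 + 0 = -35$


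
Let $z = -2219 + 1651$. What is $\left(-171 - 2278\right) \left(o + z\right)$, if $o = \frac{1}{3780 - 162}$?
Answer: $\frac{5032751327}{3618} \approx 1.391 \cdot 10^{6}$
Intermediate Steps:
$z = -568$
$o = \frac{1}{3618} \approx 0.0002764$
$\left(-171 - 2278\right) \left(o + z\right) = \left(-171 - 2278\right) \left(\frac{1}{3618} - 568\right) = \left(-171 - 2278\right) \left(- \frac{2055023}{3618}\right) = \left(-2449\right) \left(- \frac{2055023}{3618}\right) = \frac{5032751327}{3618}$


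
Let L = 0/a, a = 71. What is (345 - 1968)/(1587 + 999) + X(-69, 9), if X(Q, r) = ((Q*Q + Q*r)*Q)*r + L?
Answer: -2216150821/862 ≈ -2.5709e+6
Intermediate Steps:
L = 0 (L = 0/71 = 0*(1/71) = 0)
X(Q, r) = Q*r*(Q² + Q*r) (X(Q, r) = ((Q*Q + Q*r)*Q)*r + 0 = ((Q² + Q*r)*Q)*r + 0 = (Q*(Q² + Q*r))*r + 0 = Q*r*(Q² + Q*r) + 0 = Q*r*(Q² + Q*r))
(345 - 1968)/(1587 + 999) + X(-69, 9) = (345 - 1968)/(1587 + 999) + 9*(-69)²*(-69 + 9) = -1623/2586 + 9*4761*(-60) = -1623*1/2586 - 2570940 = -541/862 - 2570940 = -2216150821/862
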